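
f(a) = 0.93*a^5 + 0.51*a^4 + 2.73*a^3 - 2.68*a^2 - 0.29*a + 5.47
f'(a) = 4.65*a^4 + 2.04*a^3 + 8.19*a^2 - 5.36*a - 0.29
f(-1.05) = -0.91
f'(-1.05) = 17.66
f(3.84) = 1006.81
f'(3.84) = 1226.47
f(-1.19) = -3.78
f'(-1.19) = 23.57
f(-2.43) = -109.84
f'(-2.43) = 193.96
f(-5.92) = -6788.99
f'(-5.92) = 5606.59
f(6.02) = 8525.03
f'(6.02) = 6816.47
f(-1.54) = -15.60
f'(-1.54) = 46.09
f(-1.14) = -2.66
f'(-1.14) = 21.30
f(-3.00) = -276.17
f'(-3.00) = 411.07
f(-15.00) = -690206.93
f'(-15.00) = 230444.11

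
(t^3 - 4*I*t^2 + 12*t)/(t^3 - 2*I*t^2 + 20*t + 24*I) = t/(t + 2*I)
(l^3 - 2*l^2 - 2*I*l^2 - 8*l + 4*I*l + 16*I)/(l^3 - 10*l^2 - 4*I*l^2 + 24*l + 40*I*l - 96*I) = (l^2 + l*(2 - 2*I) - 4*I)/(l^2 + l*(-6 - 4*I) + 24*I)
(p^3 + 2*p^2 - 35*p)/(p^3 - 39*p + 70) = p/(p - 2)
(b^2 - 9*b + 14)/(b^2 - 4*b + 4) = (b - 7)/(b - 2)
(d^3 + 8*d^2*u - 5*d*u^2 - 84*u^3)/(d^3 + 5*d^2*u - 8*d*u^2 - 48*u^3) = (d + 7*u)/(d + 4*u)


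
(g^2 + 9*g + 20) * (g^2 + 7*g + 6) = g^4 + 16*g^3 + 89*g^2 + 194*g + 120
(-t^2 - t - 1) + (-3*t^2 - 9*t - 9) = -4*t^2 - 10*t - 10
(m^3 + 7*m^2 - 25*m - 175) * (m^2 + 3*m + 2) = m^5 + 10*m^4 - 2*m^3 - 236*m^2 - 575*m - 350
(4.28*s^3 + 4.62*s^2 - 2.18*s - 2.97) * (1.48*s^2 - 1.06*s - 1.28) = 6.3344*s^5 + 2.3008*s^4 - 13.602*s^3 - 7.9984*s^2 + 5.9386*s + 3.8016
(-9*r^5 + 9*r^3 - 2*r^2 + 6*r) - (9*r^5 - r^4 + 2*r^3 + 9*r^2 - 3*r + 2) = -18*r^5 + r^4 + 7*r^3 - 11*r^2 + 9*r - 2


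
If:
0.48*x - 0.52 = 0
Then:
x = 1.08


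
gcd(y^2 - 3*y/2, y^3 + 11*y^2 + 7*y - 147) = 1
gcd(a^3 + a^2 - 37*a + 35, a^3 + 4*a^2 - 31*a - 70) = a^2 + 2*a - 35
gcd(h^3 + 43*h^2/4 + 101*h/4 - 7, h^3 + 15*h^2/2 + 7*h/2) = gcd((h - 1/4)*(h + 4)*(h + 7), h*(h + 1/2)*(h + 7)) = h + 7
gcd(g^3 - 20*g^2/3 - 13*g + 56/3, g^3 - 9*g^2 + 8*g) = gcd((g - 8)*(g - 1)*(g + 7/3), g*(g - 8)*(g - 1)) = g^2 - 9*g + 8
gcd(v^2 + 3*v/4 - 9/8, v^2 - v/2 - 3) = v + 3/2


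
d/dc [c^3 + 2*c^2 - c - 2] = 3*c^2 + 4*c - 1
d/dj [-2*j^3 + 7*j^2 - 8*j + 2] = -6*j^2 + 14*j - 8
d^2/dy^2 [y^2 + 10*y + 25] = 2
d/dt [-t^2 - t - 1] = -2*t - 1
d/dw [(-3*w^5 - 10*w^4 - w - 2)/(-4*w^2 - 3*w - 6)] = 4*w*(9*w^5 + 29*w^4 + 45*w^3 + 60*w^2 - w - 4)/(16*w^4 + 24*w^3 + 57*w^2 + 36*w + 36)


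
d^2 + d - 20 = (d - 4)*(d + 5)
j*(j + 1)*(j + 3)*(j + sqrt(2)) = j^4 + sqrt(2)*j^3 + 4*j^3 + 3*j^2 + 4*sqrt(2)*j^2 + 3*sqrt(2)*j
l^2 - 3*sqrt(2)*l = l*(l - 3*sqrt(2))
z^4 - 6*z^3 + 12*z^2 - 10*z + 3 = (z - 3)*(z - 1)^3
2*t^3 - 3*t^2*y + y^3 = (-t + y)^2*(2*t + y)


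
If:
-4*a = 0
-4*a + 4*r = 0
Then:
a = 0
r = 0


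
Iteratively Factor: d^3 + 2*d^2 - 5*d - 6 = (d + 1)*(d^2 + d - 6) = (d - 2)*(d + 1)*(d + 3)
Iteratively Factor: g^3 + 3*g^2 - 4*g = (g + 4)*(g^2 - g) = (g - 1)*(g + 4)*(g)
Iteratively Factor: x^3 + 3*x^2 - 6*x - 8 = (x + 1)*(x^2 + 2*x - 8) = (x + 1)*(x + 4)*(x - 2)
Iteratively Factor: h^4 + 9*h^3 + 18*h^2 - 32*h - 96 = (h + 3)*(h^3 + 6*h^2 - 32) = (h - 2)*(h + 3)*(h^2 + 8*h + 16) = (h - 2)*(h + 3)*(h + 4)*(h + 4)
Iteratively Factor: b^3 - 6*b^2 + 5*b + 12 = (b - 4)*(b^2 - 2*b - 3) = (b - 4)*(b + 1)*(b - 3)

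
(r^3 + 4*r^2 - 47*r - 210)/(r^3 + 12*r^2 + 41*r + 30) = (r - 7)/(r + 1)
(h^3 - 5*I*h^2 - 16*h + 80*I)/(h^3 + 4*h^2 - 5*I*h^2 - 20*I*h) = (h - 4)/h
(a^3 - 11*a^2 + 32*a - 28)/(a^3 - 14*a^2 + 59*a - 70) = (a - 2)/(a - 5)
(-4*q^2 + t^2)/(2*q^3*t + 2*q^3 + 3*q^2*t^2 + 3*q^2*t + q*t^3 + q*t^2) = (-2*q + t)/(q*(q*t + q + t^2 + t))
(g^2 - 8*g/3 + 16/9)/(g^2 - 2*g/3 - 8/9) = (3*g - 4)/(3*g + 2)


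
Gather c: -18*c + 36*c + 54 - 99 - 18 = 18*c - 63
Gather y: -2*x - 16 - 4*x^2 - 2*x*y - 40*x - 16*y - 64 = -4*x^2 - 42*x + y*(-2*x - 16) - 80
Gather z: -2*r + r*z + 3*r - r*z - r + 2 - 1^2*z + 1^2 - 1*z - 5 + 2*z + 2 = 0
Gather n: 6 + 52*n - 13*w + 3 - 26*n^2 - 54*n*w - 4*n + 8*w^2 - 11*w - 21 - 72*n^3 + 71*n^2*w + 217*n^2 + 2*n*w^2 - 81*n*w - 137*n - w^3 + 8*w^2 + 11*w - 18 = -72*n^3 + n^2*(71*w + 191) + n*(2*w^2 - 135*w - 89) - w^3 + 16*w^2 - 13*w - 30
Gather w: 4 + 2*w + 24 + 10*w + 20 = 12*w + 48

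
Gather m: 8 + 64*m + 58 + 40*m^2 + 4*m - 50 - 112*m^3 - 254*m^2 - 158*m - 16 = -112*m^3 - 214*m^2 - 90*m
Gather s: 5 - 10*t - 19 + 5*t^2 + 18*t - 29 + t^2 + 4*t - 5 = 6*t^2 + 12*t - 48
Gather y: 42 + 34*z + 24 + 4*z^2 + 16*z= 4*z^2 + 50*z + 66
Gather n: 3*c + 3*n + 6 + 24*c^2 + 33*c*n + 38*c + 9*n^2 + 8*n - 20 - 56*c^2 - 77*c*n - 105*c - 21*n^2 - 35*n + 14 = -32*c^2 - 64*c - 12*n^2 + n*(-44*c - 24)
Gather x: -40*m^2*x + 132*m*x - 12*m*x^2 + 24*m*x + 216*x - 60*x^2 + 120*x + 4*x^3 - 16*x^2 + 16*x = 4*x^3 + x^2*(-12*m - 76) + x*(-40*m^2 + 156*m + 352)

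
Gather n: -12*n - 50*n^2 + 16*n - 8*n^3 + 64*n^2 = -8*n^3 + 14*n^2 + 4*n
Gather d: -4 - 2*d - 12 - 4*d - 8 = -6*d - 24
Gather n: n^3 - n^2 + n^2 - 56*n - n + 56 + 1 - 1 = n^3 - 57*n + 56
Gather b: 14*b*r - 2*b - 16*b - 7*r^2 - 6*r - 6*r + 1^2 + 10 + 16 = b*(14*r - 18) - 7*r^2 - 12*r + 27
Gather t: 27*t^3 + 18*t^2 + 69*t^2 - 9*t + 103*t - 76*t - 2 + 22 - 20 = 27*t^3 + 87*t^2 + 18*t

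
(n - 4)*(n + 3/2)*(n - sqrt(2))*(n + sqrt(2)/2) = n^4 - 5*n^3/2 - sqrt(2)*n^3/2 - 7*n^2 + 5*sqrt(2)*n^2/4 + 5*n/2 + 3*sqrt(2)*n + 6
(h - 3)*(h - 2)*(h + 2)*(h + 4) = h^4 + h^3 - 16*h^2 - 4*h + 48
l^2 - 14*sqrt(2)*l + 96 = (l - 8*sqrt(2))*(l - 6*sqrt(2))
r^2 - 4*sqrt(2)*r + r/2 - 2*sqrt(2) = (r + 1/2)*(r - 4*sqrt(2))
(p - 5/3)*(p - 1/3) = p^2 - 2*p + 5/9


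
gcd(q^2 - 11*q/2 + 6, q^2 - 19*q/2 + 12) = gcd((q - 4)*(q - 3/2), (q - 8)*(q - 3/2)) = q - 3/2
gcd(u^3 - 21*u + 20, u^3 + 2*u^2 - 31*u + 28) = u^2 - 5*u + 4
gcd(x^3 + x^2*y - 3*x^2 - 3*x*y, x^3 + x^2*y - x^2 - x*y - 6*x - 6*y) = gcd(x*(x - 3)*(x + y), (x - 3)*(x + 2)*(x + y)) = x^2 + x*y - 3*x - 3*y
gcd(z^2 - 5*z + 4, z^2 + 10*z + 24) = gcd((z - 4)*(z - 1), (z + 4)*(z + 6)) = 1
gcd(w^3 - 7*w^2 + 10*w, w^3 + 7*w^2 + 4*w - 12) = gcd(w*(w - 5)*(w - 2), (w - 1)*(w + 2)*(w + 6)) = 1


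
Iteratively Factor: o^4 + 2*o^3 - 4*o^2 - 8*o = (o + 2)*(o^3 - 4*o) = (o - 2)*(o + 2)*(o^2 + 2*o) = o*(o - 2)*(o + 2)*(o + 2)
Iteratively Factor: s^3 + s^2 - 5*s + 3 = (s - 1)*(s^2 + 2*s - 3) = (s - 1)*(s + 3)*(s - 1)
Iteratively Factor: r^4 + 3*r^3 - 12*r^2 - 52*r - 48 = (r - 4)*(r^3 + 7*r^2 + 16*r + 12) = (r - 4)*(r + 2)*(r^2 + 5*r + 6) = (r - 4)*(r + 2)^2*(r + 3)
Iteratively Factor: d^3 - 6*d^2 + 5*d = (d - 1)*(d^2 - 5*d) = d*(d - 1)*(d - 5)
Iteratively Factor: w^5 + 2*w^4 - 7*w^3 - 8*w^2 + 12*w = (w + 3)*(w^4 - w^3 - 4*w^2 + 4*w) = (w + 2)*(w + 3)*(w^3 - 3*w^2 + 2*w) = (w - 1)*(w + 2)*(w + 3)*(w^2 - 2*w) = (w - 2)*(w - 1)*(w + 2)*(w + 3)*(w)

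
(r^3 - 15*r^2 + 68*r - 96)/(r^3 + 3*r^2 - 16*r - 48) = (r^2 - 11*r + 24)/(r^2 + 7*r + 12)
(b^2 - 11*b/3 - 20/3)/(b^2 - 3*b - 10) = (b + 4/3)/(b + 2)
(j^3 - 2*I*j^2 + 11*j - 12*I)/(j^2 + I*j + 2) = (j^2 - I*j + 12)/(j + 2*I)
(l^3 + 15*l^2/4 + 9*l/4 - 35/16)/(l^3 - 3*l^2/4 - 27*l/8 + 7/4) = (l + 5/2)/(l - 2)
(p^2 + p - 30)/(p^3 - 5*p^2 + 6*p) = (p^2 + p - 30)/(p*(p^2 - 5*p + 6))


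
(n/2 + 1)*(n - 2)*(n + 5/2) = n^3/2 + 5*n^2/4 - 2*n - 5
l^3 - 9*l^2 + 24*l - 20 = (l - 5)*(l - 2)^2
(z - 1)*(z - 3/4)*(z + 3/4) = z^3 - z^2 - 9*z/16 + 9/16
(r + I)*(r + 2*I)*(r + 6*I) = r^3 + 9*I*r^2 - 20*r - 12*I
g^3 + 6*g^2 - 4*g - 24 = (g - 2)*(g + 2)*(g + 6)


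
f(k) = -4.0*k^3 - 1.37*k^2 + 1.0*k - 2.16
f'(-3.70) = -153.14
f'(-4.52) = -231.78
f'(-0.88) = -5.88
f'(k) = -12.0*k^2 - 2.74*k + 1.0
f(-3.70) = 178.00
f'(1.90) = -47.53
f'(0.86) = -10.23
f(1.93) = -34.09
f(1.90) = -32.64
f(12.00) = -7099.44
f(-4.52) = 334.71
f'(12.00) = -1759.88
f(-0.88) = -1.38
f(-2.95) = 85.66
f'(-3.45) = -132.38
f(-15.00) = 13174.59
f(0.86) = -4.86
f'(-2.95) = -95.35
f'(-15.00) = -2657.90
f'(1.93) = -48.99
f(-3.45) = 142.34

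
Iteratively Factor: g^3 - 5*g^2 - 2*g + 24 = (g + 2)*(g^2 - 7*g + 12) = (g - 4)*(g + 2)*(g - 3)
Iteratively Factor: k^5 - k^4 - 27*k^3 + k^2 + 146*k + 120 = (k - 5)*(k^4 + 4*k^3 - 7*k^2 - 34*k - 24) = (k - 5)*(k + 4)*(k^3 - 7*k - 6) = (k - 5)*(k + 2)*(k + 4)*(k^2 - 2*k - 3) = (k - 5)*(k + 1)*(k + 2)*(k + 4)*(k - 3)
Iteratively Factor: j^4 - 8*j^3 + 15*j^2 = (j)*(j^3 - 8*j^2 + 15*j) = j^2*(j^2 - 8*j + 15) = j^2*(j - 3)*(j - 5)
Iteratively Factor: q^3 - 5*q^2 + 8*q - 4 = (q - 2)*(q^2 - 3*q + 2) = (q - 2)*(q - 1)*(q - 2)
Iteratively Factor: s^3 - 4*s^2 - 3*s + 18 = (s + 2)*(s^2 - 6*s + 9) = (s - 3)*(s + 2)*(s - 3)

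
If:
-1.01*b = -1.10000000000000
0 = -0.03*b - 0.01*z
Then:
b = 1.09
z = -3.27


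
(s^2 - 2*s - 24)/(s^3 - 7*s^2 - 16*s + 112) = (s - 6)/(s^2 - 11*s + 28)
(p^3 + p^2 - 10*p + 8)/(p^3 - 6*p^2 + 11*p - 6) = (p + 4)/(p - 3)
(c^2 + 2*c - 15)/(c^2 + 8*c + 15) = (c - 3)/(c + 3)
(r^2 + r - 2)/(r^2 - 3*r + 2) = (r + 2)/(r - 2)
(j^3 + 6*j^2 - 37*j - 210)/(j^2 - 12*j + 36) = (j^2 + 12*j + 35)/(j - 6)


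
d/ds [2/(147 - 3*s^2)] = 4*s/(3*(s^2 - 49)^2)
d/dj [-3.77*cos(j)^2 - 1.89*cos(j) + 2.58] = (7.54*cos(j) + 1.89)*sin(j)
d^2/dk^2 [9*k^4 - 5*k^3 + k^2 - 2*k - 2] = 108*k^2 - 30*k + 2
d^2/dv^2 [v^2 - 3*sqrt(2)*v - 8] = 2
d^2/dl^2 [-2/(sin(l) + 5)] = 2*(sin(l)^2 - 5*sin(l) - 2)/(sin(l) + 5)^3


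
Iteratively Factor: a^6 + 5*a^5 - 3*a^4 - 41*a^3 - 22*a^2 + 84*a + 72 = (a - 2)*(a^5 + 7*a^4 + 11*a^3 - 19*a^2 - 60*a - 36) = (a - 2)*(a + 1)*(a^4 + 6*a^3 + 5*a^2 - 24*a - 36) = (a - 2)^2*(a + 1)*(a^3 + 8*a^2 + 21*a + 18) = (a - 2)^2*(a + 1)*(a + 2)*(a^2 + 6*a + 9) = (a - 2)^2*(a + 1)*(a + 2)*(a + 3)*(a + 3)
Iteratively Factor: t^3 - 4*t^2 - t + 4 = (t + 1)*(t^2 - 5*t + 4) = (t - 1)*(t + 1)*(t - 4)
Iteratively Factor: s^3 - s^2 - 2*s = (s + 1)*(s^2 - 2*s) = s*(s + 1)*(s - 2)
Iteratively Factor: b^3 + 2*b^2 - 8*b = (b - 2)*(b^2 + 4*b) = b*(b - 2)*(b + 4)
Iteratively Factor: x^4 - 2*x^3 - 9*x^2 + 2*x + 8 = (x - 4)*(x^3 + 2*x^2 - x - 2) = (x - 4)*(x - 1)*(x^2 + 3*x + 2) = (x - 4)*(x - 1)*(x + 1)*(x + 2)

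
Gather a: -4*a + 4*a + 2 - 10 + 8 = 0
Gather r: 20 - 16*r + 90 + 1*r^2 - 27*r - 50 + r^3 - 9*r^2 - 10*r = r^3 - 8*r^2 - 53*r + 60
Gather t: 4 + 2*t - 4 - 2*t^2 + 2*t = -2*t^2 + 4*t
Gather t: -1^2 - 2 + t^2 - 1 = t^2 - 4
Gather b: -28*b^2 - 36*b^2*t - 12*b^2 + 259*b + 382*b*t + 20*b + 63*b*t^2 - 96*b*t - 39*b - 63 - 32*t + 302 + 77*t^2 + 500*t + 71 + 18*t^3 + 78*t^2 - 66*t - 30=b^2*(-36*t - 40) + b*(63*t^2 + 286*t + 240) + 18*t^3 + 155*t^2 + 402*t + 280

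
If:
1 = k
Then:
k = 1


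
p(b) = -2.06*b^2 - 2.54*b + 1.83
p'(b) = -4.12*b - 2.54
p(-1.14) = 2.05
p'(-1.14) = 2.16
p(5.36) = -70.97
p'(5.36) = -24.62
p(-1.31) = 1.62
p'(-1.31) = 2.86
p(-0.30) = 2.41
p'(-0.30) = -1.30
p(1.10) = -3.46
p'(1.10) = -7.07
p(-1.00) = 2.31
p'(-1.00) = 1.58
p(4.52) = -51.74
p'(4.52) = -21.16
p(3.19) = -27.24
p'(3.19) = -15.68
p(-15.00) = -423.57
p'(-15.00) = 59.26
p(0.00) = 1.83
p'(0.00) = -2.54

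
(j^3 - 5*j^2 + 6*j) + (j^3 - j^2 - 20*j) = 2*j^3 - 6*j^2 - 14*j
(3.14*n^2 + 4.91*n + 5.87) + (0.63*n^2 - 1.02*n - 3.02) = 3.77*n^2 + 3.89*n + 2.85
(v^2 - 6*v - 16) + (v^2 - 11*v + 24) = 2*v^2 - 17*v + 8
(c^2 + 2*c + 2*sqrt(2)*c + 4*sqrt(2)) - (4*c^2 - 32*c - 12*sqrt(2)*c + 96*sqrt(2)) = -3*c^2 + 14*sqrt(2)*c + 34*c - 92*sqrt(2)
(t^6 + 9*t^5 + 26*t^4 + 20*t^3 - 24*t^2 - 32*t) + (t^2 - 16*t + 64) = t^6 + 9*t^5 + 26*t^4 + 20*t^3 - 23*t^2 - 48*t + 64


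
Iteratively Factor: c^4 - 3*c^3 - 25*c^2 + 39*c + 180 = (c - 4)*(c^3 + c^2 - 21*c - 45) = (c - 4)*(c + 3)*(c^2 - 2*c - 15) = (c - 5)*(c - 4)*(c + 3)*(c + 3)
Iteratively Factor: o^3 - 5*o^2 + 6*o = (o - 3)*(o^2 - 2*o) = o*(o - 3)*(o - 2)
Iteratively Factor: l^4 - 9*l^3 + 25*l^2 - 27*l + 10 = (l - 5)*(l^3 - 4*l^2 + 5*l - 2) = (l - 5)*(l - 2)*(l^2 - 2*l + 1) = (l - 5)*(l - 2)*(l - 1)*(l - 1)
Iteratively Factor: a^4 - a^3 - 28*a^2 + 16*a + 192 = (a + 4)*(a^3 - 5*a^2 - 8*a + 48) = (a - 4)*(a + 4)*(a^2 - a - 12) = (a - 4)^2*(a + 4)*(a + 3)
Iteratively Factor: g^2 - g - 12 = (g + 3)*(g - 4)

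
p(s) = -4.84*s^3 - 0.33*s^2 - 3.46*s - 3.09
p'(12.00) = -2102.26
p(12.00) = -8455.65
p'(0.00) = -3.46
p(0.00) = -3.09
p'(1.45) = -34.95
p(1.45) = -23.56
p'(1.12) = -22.41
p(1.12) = -14.18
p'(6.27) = -578.42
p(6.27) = -1230.78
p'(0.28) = -4.78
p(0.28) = -4.19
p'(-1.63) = -40.96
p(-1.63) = 22.63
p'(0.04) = -3.51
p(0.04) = -3.23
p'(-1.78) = -48.29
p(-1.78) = 29.32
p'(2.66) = -107.95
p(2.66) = -105.72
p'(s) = -14.52*s^2 - 0.66*s - 3.46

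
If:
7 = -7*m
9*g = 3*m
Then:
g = -1/3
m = -1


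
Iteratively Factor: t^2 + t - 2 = (t + 2)*(t - 1)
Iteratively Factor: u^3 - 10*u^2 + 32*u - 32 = (u - 2)*(u^2 - 8*u + 16) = (u - 4)*(u - 2)*(u - 4)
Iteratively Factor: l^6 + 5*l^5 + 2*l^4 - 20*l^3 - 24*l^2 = (l + 2)*(l^5 + 3*l^4 - 4*l^3 - 12*l^2) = l*(l + 2)*(l^4 + 3*l^3 - 4*l^2 - 12*l) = l*(l + 2)*(l + 3)*(l^3 - 4*l) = l*(l - 2)*(l + 2)*(l + 3)*(l^2 + 2*l) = l*(l - 2)*(l + 2)^2*(l + 3)*(l)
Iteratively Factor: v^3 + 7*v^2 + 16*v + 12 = (v + 3)*(v^2 + 4*v + 4) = (v + 2)*(v + 3)*(v + 2)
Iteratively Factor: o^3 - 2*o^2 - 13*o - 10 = (o + 1)*(o^2 - 3*o - 10) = (o - 5)*(o + 1)*(o + 2)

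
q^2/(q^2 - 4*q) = q/(q - 4)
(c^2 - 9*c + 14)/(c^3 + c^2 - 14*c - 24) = (c^2 - 9*c + 14)/(c^3 + c^2 - 14*c - 24)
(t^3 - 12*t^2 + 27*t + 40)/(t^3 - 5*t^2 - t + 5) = (t - 8)/(t - 1)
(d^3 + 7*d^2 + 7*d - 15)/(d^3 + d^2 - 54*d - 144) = (d^2 + 4*d - 5)/(d^2 - 2*d - 48)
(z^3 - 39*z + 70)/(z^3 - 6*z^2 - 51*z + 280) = (z - 2)/(z - 8)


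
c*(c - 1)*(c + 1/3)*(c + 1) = c^4 + c^3/3 - c^2 - c/3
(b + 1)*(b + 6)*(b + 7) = b^3 + 14*b^2 + 55*b + 42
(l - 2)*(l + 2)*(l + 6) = l^3 + 6*l^2 - 4*l - 24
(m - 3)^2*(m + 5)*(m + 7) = m^4 + 6*m^3 - 28*m^2 - 102*m + 315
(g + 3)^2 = g^2 + 6*g + 9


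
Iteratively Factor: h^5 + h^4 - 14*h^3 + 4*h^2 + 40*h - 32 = (h - 2)*(h^4 + 3*h^3 - 8*h^2 - 12*h + 16) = (h - 2)*(h - 1)*(h^3 + 4*h^2 - 4*h - 16) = (h - 2)*(h - 1)*(h + 4)*(h^2 - 4) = (h - 2)*(h - 1)*(h + 2)*(h + 4)*(h - 2)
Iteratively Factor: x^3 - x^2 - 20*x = (x - 5)*(x^2 + 4*x) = (x - 5)*(x + 4)*(x)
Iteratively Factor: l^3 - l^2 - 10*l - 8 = (l + 2)*(l^2 - 3*l - 4) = (l + 1)*(l + 2)*(l - 4)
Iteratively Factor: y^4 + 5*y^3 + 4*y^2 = (y)*(y^3 + 5*y^2 + 4*y) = y*(y + 4)*(y^2 + y) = y*(y + 1)*(y + 4)*(y)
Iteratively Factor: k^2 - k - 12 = (k - 4)*(k + 3)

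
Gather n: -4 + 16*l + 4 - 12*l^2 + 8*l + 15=-12*l^2 + 24*l + 15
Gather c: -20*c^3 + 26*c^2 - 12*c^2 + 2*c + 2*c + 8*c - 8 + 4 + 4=-20*c^3 + 14*c^2 + 12*c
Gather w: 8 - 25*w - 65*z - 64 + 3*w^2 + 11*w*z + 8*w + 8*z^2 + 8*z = 3*w^2 + w*(11*z - 17) + 8*z^2 - 57*z - 56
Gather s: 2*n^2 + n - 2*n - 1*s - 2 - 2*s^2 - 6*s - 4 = 2*n^2 - n - 2*s^2 - 7*s - 6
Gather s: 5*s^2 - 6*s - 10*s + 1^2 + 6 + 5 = 5*s^2 - 16*s + 12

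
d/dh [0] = 0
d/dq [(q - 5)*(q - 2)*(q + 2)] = 3*q^2 - 10*q - 4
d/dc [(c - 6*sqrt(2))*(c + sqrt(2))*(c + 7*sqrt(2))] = 3*c^2 + 4*sqrt(2)*c - 82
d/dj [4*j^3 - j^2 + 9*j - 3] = 12*j^2 - 2*j + 9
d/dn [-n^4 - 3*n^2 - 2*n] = -4*n^3 - 6*n - 2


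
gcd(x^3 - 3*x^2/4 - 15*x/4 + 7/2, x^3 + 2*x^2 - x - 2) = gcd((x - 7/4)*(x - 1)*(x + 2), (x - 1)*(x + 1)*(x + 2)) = x^2 + x - 2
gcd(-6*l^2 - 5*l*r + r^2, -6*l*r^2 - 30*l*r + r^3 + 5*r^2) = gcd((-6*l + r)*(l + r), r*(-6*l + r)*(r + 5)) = -6*l + r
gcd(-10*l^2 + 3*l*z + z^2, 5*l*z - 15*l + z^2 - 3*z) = 5*l + z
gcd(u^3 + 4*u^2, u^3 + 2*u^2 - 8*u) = u^2 + 4*u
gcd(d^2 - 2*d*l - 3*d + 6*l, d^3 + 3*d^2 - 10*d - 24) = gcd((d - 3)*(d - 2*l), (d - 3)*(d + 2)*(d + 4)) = d - 3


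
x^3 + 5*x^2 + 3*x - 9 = (x - 1)*(x + 3)^2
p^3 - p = p*(p - 1)*(p + 1)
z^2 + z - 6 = (z - 2)*(z + 3)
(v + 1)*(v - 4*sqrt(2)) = v^2 - 4*sqrt(2)*v + v - 4*sqrt(2)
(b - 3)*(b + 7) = b^2 + 4*b - 21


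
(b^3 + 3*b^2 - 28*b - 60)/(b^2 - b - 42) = (b^2 - 3*b - 10)/(b - 7)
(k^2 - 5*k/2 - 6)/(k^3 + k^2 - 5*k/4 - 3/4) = 2*(k - 4)/(2*k^2 - k - 1)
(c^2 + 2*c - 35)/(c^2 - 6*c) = (c^2 + 2*c - 35)/(c*(c - 6))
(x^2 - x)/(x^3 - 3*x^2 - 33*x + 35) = x/(x^2 - 2*x - 35)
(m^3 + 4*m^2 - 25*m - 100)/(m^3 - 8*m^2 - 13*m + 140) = (m + 5)/(m - 7)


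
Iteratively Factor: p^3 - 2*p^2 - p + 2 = (p - 2)*(p^2 - 1) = (p - 2)*(p - 1)*(p + 1)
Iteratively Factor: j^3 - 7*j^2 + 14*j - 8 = (j - 4)*(j^2 - 3*j + 2) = (j - 4)*(j - 1)*(j - 2)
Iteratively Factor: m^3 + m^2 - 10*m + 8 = (m - 1)*(m^2 + 2*m - 8) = (m - 2)*(m - 1)*(m + 4)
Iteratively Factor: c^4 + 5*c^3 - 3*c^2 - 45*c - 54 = (c - 3)*(c^3 + 8*c^2 + 21*c + 18) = (c - 3)*(c + 3)*(c^2 + 5*c + 6) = (c - 3)*(c + 2)*(c + 3)*(c + 3)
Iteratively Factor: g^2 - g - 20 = (g - 5)*(g + 4)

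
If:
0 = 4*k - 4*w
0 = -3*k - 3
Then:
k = -1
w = -1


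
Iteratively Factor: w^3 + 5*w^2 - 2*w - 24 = (w + 3)*(w^2 + 2*w - 8) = (w + 3)*(w + 4)*(w - 2)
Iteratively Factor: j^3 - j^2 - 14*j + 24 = (j + 4)*(j^2 - 5*j + 6) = (j - 2)*(j + 4)*(j - 3)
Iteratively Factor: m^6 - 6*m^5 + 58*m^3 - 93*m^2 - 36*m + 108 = (m - 2)*(m^5 - 4*m^4 - 8*m^3 + 42*m^2 - 9*m - 54) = (m - 2)*(m + 1)*(m^4 - 5*m^3 - 3*m^2 + 45*m - 54) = (m - 2)*(m + 1)*(m + 3)*(m^3 - 8*m^2 + 21*m - 18) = (m - 3)*(m - 2)*(m + 1)*(m + 3)*(m^2 - 5*m + 6) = (m - 3)*(m - 2)^2*(m + 1)*(m + 3)*(m - 3)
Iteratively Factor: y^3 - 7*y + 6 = (y - 1)*(y^2 + y - 6) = (y - 1)*(y + 3)*(y - 2)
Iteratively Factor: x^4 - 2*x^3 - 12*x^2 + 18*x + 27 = (x - 3)*(x^3 + x^2 - 9*x - 9) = (x - 3)*(x + 3)*(x^2 - 2*x - 3) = (x - 3)*(x + 1)*(x + 3)*(x - 3)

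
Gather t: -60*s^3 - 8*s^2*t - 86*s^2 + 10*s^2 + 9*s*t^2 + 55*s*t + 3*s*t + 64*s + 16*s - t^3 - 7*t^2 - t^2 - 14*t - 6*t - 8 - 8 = -60*s^3 - 76*s^2 + 80*s - t^3 + t^2*(9*s - 8) + t*(-8*s^2 + 58*s - 20) - 16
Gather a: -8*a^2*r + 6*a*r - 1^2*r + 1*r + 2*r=-8*a^2*r + 6*a*r + 2*r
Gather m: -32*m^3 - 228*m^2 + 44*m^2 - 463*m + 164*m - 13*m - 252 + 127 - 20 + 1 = -32*m^3 - 184*m^2 - 312*m - 144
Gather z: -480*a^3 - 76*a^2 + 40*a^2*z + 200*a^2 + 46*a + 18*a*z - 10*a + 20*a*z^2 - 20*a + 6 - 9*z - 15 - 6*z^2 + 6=-480*a^3 + 124*a^2 + 16*a + z^2*(20*a - 6) + z*(40*a^2 + 18*a - 9) - 3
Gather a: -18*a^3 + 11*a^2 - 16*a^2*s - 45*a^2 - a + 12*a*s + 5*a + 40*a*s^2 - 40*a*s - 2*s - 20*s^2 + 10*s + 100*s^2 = -18*a^3 + a^2*(-16*s - 34) + a*(40*s^2 - 28*s + 4) + 80*s^2 + 8*s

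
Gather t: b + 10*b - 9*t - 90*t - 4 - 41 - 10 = 11*b - 99*t - 55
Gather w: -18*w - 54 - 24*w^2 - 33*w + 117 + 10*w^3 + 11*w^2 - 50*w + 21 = 10*w^3 - 13*w^2 - 101*w + 84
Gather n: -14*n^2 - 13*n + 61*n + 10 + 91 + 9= -14*n^2 + 48*n + 110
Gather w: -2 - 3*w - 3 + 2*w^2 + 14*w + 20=2*w^2 + 11*w + 15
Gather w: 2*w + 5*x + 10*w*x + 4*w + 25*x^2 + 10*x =w*(10*x + 6) + 25*x^2 + 15*x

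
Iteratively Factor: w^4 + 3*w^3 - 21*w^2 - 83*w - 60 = (w + 4)*(w^3 - w^2 - 17*w - 15) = (w - 5)*(w + 4)*(w^2 + 4*w + 3) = (w - 5)*(w + 1)*(w + 4)*(w + 3)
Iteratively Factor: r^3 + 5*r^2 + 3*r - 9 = (r + 3)*(r^2 + 2*r - 3) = (r + 3)^2*(r - 1)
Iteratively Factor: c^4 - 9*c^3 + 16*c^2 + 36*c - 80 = (c - 5)*(c^3 - 4*c^2 - 4*c + 16) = (c - 5)*(c - 2)*(c^2 - 2*c - 8) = (c - 5)*(c - 2)*(c + 2)*(c - 4)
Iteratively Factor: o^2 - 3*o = (o - 3)*(o)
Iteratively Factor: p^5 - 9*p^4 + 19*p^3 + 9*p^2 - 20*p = (p - 5)*(p^4 - 4*p^3 - p^2 + 4*p) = (p - 5)*(p - 1)*(p^3 - 3*p^2 - 4*p) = (p - 5)*(p - 4)*(p - 1)*(p^2 + p) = p*(p - 5)*(p - 4)*(p - 1)*(p + 1)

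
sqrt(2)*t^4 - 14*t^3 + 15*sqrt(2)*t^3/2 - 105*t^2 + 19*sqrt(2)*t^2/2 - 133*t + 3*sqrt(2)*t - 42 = (t + 1)*(t + 6)*(t - 7*sqrt(2))*(sqrt(2)*t + sqrt(2)/2)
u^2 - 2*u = u*(u - 2)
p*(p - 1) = p^2 - p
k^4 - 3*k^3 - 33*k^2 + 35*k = k*(k - 7)*(k - 1)*(k + 5)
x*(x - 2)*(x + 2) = x^3 - 4*x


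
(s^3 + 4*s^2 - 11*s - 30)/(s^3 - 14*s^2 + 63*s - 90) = (s^2 + 7*s + 10)/(s^2 - 11*s + 30)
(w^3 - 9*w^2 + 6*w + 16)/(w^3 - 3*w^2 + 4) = (w - 8)/(w - 2)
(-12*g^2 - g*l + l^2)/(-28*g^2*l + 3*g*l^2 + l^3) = (3*g + l)/(l*(7*g + l))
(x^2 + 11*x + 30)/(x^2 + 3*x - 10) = (x + 6)/(x - 2)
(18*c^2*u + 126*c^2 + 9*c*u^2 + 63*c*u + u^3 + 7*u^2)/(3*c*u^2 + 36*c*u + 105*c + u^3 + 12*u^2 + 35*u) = (6*c + u)/(u + 5)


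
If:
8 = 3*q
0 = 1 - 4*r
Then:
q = 8/3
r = 1/4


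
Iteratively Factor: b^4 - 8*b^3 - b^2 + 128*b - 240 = (b - 5)*(b^3 - 3*b^2 - 16*b + 48) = (b - 5)*(b + 4)*(b^2 - 7*b + 12) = (b - 5)*(b - 4)*(b + 4)*(b - 3)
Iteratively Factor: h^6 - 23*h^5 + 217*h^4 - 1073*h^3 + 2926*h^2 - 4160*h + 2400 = (h - 2)*(h^5 - 21*h^4 + 175*h^3 - 723*h^2 + 1480*h - 1200) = (h - 5)*(h - 2)*(h^4 - 16*h^3 + 95*h^2 - 248*h + 240) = (h - 5)*(h - 3)*(h - 2)*(h^3 - 13*h^2 + 56*h - 80) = (h - 5)*(h - 4)*(h - 3)*(h - 2)*(h^2 - 9*h + 20) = (h - 5)*(h - 4)^2*(h - 3)*(h - 2)*(h - 5)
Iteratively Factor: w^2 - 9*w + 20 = (w - 5)*(w - 4)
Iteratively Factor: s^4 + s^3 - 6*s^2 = (s)*(s^3 + s^2 - 6*s) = s^2*(s^2 + s - 6) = s^2*(s + 3)*(s - 2)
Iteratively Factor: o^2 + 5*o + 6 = (o + 3)*(o + 2)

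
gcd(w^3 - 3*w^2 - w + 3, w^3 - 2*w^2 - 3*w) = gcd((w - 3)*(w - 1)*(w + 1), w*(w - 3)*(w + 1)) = w^2 - 2*w - 3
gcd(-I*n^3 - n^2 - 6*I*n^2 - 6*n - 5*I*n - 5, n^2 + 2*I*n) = 1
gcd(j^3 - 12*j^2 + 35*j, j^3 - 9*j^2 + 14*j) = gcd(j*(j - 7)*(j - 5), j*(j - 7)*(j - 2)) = j^2 - 7*j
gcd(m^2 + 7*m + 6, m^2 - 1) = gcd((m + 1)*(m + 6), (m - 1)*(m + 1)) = m + 1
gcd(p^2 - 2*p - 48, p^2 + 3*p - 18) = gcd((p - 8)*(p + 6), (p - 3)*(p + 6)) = p + 6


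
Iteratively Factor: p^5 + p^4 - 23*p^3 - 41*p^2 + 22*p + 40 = (p + 2)*(p^4 - p^3 - 21*p^2 + p + 20) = (p + 2)*(p + 4)*(p^3 - 5*p^2 - p + 5) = (p - 5)*(p + 2)*(p + 4)*(p^2 - 1) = (p - 5)*(p + 1)*(p + 2)*(p + 4)*(p - 1)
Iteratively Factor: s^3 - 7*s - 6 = (s - 3)*(s^2 + 3*s + 2) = (s - 3)*(s + 1)*(s + 2)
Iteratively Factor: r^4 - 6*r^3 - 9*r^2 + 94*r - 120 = (r - 5)*(r^3 - r^2 - 14*r + 24) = (r - 5)*(r + 4)*(r^2 - 5*r + 6) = (r - 5)*(r - 3)*(r + 4)*(r - 2)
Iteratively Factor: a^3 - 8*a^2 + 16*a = (a)*(a^2 - 8*a + 16) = a*(a - 4)*(a - 4)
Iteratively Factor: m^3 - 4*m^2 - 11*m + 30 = (m + 3)*(m^2 - 7*m + 10) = (m - 2)*(m + 3)*(m - 5)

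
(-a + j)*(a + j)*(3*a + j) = -3*a^3 - a^2*j + 3*a*j^2 + j^3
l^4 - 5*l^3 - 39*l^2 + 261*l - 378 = (l - 6)*(l - 3)^2*(l + 7)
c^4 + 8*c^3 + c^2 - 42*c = c*(c - 2)*(c + 3)*(c + 7)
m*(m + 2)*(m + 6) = m^3 + 8*m^2 + 12*m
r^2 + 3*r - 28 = (r - 4)*(r + 7)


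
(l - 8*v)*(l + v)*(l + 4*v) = l^3 - 3*l^2*v - 36*l*v^2 - 32*v^3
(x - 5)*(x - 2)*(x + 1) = x^3 - 6*x^2 + 3*x + 10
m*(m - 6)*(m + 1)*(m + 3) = m^4 - 2*m^3 - 21*m^2 - 18*m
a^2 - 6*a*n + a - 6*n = (a + 1)*(a - 6*n)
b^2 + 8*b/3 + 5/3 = (b + 1)*(b + 5/3)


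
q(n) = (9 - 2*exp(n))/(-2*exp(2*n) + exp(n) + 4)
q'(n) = (9 - 2*exp(n))*(4*exp(2*n) - exp(n))/(-2*exp(2*n) + exp(n) + 4)^2 - 2*exp(n)/(-2*exp(2*n) + exp(n) + 4) = (-(2*exp(n) - 9)*(4*exp(n) - 1) + 4*exp(2*n) - 2*exp(n) - 8)*exp(n)/(-2*exp(2*n) + exp(n) + 4)^2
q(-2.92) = 2.20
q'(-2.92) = -0.05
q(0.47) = 12.08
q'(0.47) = 210.80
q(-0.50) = 2.01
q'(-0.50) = 0.14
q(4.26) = 0.01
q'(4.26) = -0.01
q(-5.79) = 2.25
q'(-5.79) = -0.00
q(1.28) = -0.10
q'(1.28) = 0.65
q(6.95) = 0.00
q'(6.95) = -0.00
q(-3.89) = 2.23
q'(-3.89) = -0.02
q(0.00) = 2.33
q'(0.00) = 1.67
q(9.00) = 0.00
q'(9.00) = 0.00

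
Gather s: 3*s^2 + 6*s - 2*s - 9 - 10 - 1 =3*s^2 + 4*s - 20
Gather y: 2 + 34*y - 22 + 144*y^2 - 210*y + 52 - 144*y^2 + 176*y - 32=0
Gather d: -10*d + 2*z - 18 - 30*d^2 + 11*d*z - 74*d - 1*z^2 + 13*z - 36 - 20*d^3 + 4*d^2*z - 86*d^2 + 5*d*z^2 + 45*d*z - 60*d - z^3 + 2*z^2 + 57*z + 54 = -20*d^3 + d^2*(4*z - 116) + d*(5*z^2 + 56*z - 144) - z^3 + z^2 + 72*z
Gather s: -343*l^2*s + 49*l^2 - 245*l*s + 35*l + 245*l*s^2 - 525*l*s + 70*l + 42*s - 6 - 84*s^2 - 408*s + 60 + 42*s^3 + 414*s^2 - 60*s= 49*l^2 + 105*l + 42*s^3 + s^2*(245*l + 330) + s*(-343*l^2 - 770*l - 426) + 54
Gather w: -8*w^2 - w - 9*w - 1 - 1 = -8*w^2 - 10*w - 2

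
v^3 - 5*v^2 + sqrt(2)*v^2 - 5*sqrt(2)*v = v*(v - 5)*(v + sqrt(2))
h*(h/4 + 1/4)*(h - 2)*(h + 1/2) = h^4/4 - h^3/8 - 5*h^2/8 - h/4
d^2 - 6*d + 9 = (d - 3)^2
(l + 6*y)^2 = l^2 + 12*l*y + 36*y^2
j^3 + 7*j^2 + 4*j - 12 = (j - 1)*(j + 2)*(j + 6)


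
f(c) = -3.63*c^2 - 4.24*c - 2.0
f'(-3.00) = 17.54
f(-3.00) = -21.95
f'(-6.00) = 39.32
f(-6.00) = -107.24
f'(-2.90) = 16.81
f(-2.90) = -20.23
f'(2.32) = -21.08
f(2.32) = -31.37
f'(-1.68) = 7.96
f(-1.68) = -5.12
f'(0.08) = -4.82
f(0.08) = -2.36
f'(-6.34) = 41.79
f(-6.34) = -121.03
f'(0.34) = -6.71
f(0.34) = -3.86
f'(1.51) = -15.20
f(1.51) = -16.68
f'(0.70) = -9.32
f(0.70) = -6.75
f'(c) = -7.26*c - 4.24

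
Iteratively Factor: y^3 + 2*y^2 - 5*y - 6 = (y + 3)*(y^2 - y - 2) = (y + 1)*(y + 3)*(y - 2)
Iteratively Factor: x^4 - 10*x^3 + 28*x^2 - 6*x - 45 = (x - 5)*(x^3 - 5*x^2 + 3*x + 9) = (x - 5)*(x - 3)*(x^2 - 2*x - 3) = (x - 5)*(x - 3)^2*(x + 1)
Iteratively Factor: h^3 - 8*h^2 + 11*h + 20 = (h - 4)*(h^2 - 4*h - 5) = (h - 4)*(h + 1)*(h - 5)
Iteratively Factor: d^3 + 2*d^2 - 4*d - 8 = (d + 2)*(d^2 - 4) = (d - 2)*(d + 2)*(d + 2)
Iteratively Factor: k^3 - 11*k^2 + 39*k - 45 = (k - 5)*(k^2 - 6*k + 9) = (k - 5)*(k - 3)*(k - 3)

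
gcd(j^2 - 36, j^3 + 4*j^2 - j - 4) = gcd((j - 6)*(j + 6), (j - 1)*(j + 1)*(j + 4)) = 1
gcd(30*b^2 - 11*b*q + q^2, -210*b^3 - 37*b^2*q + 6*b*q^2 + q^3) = -6*b + q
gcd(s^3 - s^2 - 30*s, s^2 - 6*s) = s^2 - 6*s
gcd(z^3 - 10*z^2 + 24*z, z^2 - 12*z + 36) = z - 6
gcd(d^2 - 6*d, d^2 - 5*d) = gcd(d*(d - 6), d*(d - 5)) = d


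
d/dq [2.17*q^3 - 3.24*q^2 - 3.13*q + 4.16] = 6.51*q^2 - 6.48*q - 3.13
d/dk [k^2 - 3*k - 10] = 2*k - 3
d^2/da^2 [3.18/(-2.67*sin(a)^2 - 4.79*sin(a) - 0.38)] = (90.679608*sin(a)^4 + 122.009922*sin(a)^3 - 75.962886*sin(a)^2 - 249.80808*sin(a) - 139.47162)/(2.67*sin(a)^2 + 4.79*sin(a) + 0.38)^3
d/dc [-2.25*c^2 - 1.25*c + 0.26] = -4.5*c - 1.25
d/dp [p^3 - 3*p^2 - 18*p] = 3*p^2 - 6*p - 18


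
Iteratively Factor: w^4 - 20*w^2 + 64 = (w + 4)*(w^3 - 4*w^2 - 4*w + 16) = (w + 2)*(w + 4)*(w^2 - 6*w + 8) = (w - 4)*(w + 2)*(w + 4)*(w - 2)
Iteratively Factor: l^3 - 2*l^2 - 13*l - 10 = (l + 1)*(l^2 - 3*l - 10) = (l - 5)*(l + 1)*(l + 2)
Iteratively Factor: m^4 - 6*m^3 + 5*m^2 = (m)*(m^3 - 6*m^2 + 5*m) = m*(m - 1)*(m^2 - 5*m) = m*(m - 5)*(m - 1)*(m)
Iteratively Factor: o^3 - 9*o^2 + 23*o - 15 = (o - 3)*(o^2 - 6*o + 5) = (o - 5)*(o - 3)*(o - 1)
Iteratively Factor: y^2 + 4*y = (y + 4)*(y)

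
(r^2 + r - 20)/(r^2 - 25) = (r - 4)/(r - 5)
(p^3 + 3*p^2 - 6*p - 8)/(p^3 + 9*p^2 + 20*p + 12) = (p^2 + 2*p - 8)/(p^2 + 8*p + 12)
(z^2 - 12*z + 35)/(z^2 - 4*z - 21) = (z - 5)/(z + 3)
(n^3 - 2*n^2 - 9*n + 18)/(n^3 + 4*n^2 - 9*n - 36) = (n - 2)/(n + 4)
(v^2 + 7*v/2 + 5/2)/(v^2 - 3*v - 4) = (v + 5/2)/(v - 4)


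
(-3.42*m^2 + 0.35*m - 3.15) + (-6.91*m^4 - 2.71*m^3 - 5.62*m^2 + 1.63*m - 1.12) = -6.91*m^4 - 2.71*m^3 - 9.04*m^2 + 1.98*m - 4.27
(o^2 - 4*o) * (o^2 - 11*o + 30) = o^4 - 15*o^3 + 74*o^2 - 120*o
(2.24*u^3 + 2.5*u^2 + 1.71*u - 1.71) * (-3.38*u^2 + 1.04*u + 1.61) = -7.5712*u^5 - 6.1204*u^4 + 0.426600000000001*u^3 + 11.5832*u^2 + 0.9747*u - 2.7531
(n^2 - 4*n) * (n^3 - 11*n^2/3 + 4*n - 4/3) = n^5 - 23*n^4/3 + 56*n^3/3 - 52*n^2/3 + 16*n/3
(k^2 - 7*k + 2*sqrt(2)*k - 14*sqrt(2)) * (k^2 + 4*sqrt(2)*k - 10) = k^4 - 7*k^3 + 6*sqrt(2)*k^3 - 42*sqrt(2)*k^2 + 6*k^2 - 42*k - 20*sqrt(2)*k + 140*sqrt(2)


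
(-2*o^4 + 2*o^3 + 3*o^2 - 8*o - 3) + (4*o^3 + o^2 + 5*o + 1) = -2*o^4 + 6*o^3 + 4*o^2 - 3*o - 2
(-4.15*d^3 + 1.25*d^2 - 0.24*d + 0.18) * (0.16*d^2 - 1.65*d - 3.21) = -0.664*d^5 + 7.0475*d^4 + 11.2206*d^3 - 3.5877*d^2 + 0.4734*d - 0.5778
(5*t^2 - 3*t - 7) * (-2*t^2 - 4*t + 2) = -10*t^4 - 14*t^3 + 36*t^2 + 22*t - 14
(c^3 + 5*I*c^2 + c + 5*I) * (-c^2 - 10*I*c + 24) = -c^5 - 15*I*c^4 + 73*c^3 + 105*I*c^2 + 74*c + 120*I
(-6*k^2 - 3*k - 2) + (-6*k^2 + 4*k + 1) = -12*k^2 + k - 1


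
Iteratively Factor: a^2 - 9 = (a + 3)*(a - 3)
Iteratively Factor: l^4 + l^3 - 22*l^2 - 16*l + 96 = (l + 3)*(l^3 - 2*l^2 - 16*l + 32) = (l + 3)*(l + 4)*(l^2 - 6*l + 8) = (l - 4)*(l + 3)*(l + 4)*(l - 2)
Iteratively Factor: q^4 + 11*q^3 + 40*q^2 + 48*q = (q + 4)*(q^3 + 7*q^2 + 12*q) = q*(q + 4)*(q^2 + 7*q + 12) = q*(q + 4)^2*(q + 3)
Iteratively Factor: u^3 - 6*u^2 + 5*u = (u)*(u^2 - 6*u + 5) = u*(u - 1)*(u - 5)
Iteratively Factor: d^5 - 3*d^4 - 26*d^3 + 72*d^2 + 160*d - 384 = (d - 4)*(d^4 + d^3 - 22*d^2 - 16*d + 96) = (d - 4)*(d - 2)*(d^3 + 3*d^2 - 16*d - 48) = (d - 4)^2*(d - 2)*(d^2 + 7*d + 12) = (d - 4)^2*(d - 2)*(d + 4)*(d + 3)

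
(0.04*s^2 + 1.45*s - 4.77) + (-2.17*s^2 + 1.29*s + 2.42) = -2.13*s^2 + 2.74*s - 2.35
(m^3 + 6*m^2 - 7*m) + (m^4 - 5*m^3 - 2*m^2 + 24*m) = m^4 - 4*m^3 + 4*m^2 + 17*m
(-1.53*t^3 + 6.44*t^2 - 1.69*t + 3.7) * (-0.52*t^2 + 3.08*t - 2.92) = 0.7956*t^5 - 8.0612*t^4 + 25.1816*t^3 - 25.934*t^2 + 16.3308*t - 10.804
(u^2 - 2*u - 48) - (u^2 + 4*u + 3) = -6*u - 51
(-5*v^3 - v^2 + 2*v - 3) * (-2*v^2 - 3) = 10*v^5 + 2*v^4 + 11*v^3 + 9*v^2 - 6*v + 9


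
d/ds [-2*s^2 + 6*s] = 6 - 4*s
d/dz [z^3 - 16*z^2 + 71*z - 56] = 3*z^2 - 32*z + 71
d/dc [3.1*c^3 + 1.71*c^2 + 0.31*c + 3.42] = 9.3*c^2 + 3.42*c + 0.31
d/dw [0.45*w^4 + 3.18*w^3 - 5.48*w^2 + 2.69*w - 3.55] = 1.8*w^3 + 9.54*w^2 - 10.96*w + 2.69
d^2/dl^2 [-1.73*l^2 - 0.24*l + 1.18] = -3.46000000000000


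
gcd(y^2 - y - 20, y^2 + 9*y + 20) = y + 4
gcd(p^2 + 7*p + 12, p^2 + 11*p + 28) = p + 4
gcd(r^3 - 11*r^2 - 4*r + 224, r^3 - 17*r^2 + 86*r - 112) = r^2 - 15*r + 56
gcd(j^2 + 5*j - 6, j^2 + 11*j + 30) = j + 6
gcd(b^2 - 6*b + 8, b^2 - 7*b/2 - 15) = 1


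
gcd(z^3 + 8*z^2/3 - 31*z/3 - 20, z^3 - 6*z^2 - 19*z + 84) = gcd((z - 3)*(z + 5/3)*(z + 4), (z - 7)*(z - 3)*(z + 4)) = z^2 + z - 12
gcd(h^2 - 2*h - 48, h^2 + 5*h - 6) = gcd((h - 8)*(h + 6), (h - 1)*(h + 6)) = h + 6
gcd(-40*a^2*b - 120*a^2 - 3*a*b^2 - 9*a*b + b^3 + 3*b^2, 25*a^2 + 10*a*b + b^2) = 5*a + b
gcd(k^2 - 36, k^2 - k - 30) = k - 6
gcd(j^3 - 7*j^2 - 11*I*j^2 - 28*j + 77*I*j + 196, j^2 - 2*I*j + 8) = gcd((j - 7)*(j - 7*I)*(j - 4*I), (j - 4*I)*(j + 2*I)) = j - 4*I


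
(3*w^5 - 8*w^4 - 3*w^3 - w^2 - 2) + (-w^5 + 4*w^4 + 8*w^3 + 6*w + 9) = 2*w^5 - 4*w^4 + 5*w^3 - w^2 + 6*w + 7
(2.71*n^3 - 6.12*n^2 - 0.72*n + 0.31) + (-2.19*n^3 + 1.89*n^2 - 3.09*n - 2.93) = 0.52*n^3 - 4.23*n^2 - 3.81*n - 2.62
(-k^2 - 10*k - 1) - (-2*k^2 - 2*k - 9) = k^2 - 8*k + 8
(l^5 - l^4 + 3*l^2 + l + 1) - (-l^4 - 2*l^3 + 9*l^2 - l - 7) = l^5 + 2*l^3 - 6*l^2 + 2*l + 8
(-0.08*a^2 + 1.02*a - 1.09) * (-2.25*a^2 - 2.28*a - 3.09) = 0.18*a^4 - 2.1126*a^3 + 0.3741*a^2 - 0.6666*a + 3.3681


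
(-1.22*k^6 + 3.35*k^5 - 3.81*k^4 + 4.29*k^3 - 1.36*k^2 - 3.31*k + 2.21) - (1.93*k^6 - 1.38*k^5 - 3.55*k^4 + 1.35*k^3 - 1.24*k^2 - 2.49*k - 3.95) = -3.15*k^6 + 4.73*k^5 - 0.26*k^4 + 2.94*k^3 - 0.12*k^2 - 0.82*k + 6.16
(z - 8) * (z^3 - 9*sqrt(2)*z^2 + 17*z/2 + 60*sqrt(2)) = z^4 - 9*sqrt(2)*z^3 - 8*z^3 + 17*z^2/2 + 72*sqrt(2)*z^2 - 68*z + 60*sqrt(2)*z - 480*sqrt(2)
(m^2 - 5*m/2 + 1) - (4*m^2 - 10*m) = -3*m^2 + 15*m/2 + 1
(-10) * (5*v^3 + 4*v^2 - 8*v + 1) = -50*v^3 - 40*v^2 + 80*v - 10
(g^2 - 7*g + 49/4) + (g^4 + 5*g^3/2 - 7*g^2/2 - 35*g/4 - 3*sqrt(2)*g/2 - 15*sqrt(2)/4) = g^4 + 5*g^3/2 - 5*g^2/2 - 63*g/4 - 3*sqrt(2)*g/2 - 15*sqrt(2)/4 + 49/4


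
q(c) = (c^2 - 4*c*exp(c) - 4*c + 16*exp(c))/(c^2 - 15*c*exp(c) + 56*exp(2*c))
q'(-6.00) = 0.10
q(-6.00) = 1.66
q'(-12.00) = 0.03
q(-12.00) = 1.33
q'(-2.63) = -0.20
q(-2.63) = 1.92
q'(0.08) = -0.32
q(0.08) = 0.26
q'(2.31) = -0.02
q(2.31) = 0.01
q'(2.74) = -0.01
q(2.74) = 0.01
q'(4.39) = -0.00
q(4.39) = -0.00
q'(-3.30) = 0.04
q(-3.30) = 1.97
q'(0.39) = -0.22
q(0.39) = 0.18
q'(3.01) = -0.01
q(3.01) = 0.00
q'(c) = (-4*c*exp(c) + 2*c + 12*exp(c) - 4)/(c^2 - 15*c*exp(c) + 56*exp(2*c)) + (c^2 - 4*c*exp(c) - 4*c + 16*exp(c))*(15*c*exp(c) - 2*c - 112*exp(2*c) + 15*exp(c))/(c^2 - 15*c*exp(c) + 56*exp(2*c))^2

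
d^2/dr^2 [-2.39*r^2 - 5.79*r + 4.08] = -4.78000000000000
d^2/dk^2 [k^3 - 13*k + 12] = 6*k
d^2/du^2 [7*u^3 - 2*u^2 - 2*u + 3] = 42*u - 4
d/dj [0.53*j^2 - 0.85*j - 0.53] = 1.06*j - 0.85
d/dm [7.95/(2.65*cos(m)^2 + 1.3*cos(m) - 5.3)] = (42.135*cos(m) + 10.335)*sin(m)/(2.65*cos(m)^2 + 1.3*cos(m) - 5.3)^2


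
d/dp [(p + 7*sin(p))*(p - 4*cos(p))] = (p + 7*sin(p))*(4*sin(p) + 1) + (p - 4*cos(p))*(7*cos(p) + 1)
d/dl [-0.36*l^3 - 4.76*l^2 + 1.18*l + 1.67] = -1.08*l^2 - 9.52*l + 1.18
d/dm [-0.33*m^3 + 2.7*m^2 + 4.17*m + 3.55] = -0.99*m^2 + 5.4*m + 4.17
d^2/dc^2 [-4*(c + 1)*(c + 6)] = -8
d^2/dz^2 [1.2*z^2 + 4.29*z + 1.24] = 2.40000000000000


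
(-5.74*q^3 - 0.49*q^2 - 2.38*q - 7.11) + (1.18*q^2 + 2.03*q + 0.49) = -5.74*q^3 + 0.69*q^2 - 0.35*q - 6.62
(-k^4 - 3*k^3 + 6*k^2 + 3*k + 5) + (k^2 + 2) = -k^4 - 3*k^3 + 7*k^2 + 3*k + 7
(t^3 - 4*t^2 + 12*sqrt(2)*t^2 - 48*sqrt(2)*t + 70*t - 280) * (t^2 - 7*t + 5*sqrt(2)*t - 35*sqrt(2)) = t^5 - 11*t^4 + 17*sqrt(2)*t^4 - 187*sqrt(2)*t^3 + 218*t^3 - 2090*t^2 + 826*sqrt(2)*t^2 - 3850*sqrt(2)*t + 5320*t + 9800*sqrt(2)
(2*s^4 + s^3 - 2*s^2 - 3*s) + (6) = 2*s^4 + s^3 - 2*s^2 - 3*s + 6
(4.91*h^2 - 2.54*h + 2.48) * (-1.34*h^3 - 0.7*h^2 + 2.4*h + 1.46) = -6.5794*h^5 - 0.0333999999999994*h^4 + 10.2388*h^3 - 0.6634*h^2 + 2.2436*h + 3.6208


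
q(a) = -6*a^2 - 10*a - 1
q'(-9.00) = 98.00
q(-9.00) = -397.00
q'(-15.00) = 170.00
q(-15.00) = -1201.00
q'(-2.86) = 24.32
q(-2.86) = -21.48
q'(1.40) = -26.80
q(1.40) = -26.76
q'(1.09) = -23.08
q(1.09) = -19.03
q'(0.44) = -15.28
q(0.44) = -6.56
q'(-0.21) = -7.48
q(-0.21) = 0.84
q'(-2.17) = 16.04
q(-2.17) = -7.55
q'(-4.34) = 42.08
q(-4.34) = -70.61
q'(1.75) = -31.00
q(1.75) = -36.88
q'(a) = -12*a - 10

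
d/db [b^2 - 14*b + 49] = 2*b - 14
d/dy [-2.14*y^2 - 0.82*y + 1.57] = -4.28*y - 0.82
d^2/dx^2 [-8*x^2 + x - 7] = -16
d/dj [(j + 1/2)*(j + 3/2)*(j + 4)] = 3*j^2 + 12*j + 35/4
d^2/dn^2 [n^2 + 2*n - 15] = 2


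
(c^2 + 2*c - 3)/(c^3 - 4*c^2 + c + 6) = (c^2 + 2*c - 3)/(c^3 - 4*c^2 + c + 6)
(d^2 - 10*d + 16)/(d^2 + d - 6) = (d - 8)/(d + 3)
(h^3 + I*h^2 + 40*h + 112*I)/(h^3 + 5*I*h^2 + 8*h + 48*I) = (h - 7*I)/(h - 3*I)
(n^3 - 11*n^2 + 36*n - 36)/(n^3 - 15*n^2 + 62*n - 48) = (n^2 - 5*n + 6)/(n^2 - 9*n + 8)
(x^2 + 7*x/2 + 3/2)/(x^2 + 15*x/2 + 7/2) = (x + 3)/(x + 7)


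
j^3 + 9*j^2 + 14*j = j*(j + 2)*(j + 7)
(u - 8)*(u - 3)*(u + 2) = u^3 - 9*u^2 + 2*u + 48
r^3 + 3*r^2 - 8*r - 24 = (r + 3)*(r - 2*sqrt(2))*(r + 2*sqrt(2))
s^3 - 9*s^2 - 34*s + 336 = (s - 8)*(s - 7)*(s + 6)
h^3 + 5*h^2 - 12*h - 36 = (h - 3)*(h + 2)*(h + 6)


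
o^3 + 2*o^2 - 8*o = o*(o - 2)*(o + 4)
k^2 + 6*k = k*(k + 6)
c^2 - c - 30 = (c - 6)*(c + 5)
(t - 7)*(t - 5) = t^2 - 12*t + 35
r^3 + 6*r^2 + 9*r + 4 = (r + 1)^2*(r + 4)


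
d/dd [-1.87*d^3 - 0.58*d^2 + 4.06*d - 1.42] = -5.61*d^2 - 1.16*d + 4.06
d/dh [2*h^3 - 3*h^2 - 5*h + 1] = 6*h^2 - 6*h - 5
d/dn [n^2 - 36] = 2*n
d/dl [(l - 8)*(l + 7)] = 2*l - 1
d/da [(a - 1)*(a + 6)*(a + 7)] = 3*a^2 + 24*a + 29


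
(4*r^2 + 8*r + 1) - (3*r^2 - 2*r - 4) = r^2 + 10*r + 5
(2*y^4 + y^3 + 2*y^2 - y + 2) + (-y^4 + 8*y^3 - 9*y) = y^4 + 9*y^3 + 2*y^2 - 10*y + 2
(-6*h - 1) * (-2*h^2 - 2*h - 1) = 12*h^3 + 14*h^2 + 8*h + 1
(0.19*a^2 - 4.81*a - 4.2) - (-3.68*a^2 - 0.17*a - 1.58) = 3.87*a^2 - 4.64*a - 2.62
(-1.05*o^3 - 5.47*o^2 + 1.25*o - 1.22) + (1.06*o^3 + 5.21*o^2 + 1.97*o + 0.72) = 0.01*o^3 - 0.26*o^2 + 3.22*o - 0.5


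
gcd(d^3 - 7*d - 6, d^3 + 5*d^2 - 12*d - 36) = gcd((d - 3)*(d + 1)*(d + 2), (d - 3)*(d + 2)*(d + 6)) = d^2 - d - 6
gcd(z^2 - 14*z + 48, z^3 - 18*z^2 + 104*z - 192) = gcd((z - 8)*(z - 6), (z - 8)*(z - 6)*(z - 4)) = z^2 - 14*z + 48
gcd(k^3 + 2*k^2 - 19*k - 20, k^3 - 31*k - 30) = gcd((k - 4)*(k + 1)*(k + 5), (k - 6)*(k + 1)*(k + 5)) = k^2 + 6*k + 5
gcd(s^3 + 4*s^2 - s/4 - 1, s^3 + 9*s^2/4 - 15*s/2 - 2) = s + 4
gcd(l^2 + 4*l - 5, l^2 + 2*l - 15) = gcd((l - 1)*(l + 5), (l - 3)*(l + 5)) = l + 5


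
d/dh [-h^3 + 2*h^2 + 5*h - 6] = -3*h^2 + 4*h + 5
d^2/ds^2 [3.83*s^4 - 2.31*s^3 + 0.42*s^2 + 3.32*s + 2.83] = 45.96*s^2 - 13.86*s + 0.84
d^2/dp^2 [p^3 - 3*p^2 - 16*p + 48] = 6*p - 6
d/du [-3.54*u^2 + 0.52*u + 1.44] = 0.52 - 7.08*u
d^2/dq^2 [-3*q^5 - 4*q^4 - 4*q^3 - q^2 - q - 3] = -60*q^3 - 48*q^2 - 24*q - 2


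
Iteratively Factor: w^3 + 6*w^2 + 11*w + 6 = (w + 3)*(w^2 + 3*w + 2) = (w + 1)*(w + 3)*(w + 2)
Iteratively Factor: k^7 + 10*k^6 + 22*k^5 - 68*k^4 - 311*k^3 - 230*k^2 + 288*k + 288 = (k + 1)*(k^6 + 9*k^5 + 13*k^4 - 81*k^3 - 230*k^2 + 288) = (k + 1)*(k + 4)*(k^5 + 5*k^4 - 7*k^3 - 53*k^2 - 18*k + 72) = (k - 1)*(k + 1)*(k + 4)*(k^4 + 6*k^3 - k^2 - 54*k - 72) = (k - 1)*(k + 1)*(k + 3)*(k + 4)*(k^3 + 3*k^2 - 10*k - 24) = (k - 1)*(k + 1)*(k + 2)*(k + 3)*(k + 4)*(k^2 + k - 12) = (k - 1)*(k + 1)*(k + 2)*(k + 3)*(k + 4)^2*(k - 3)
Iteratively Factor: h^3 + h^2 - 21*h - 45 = (h - 5)*(h^2 + 6*h + 9) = (h - 5)*(h + 3)*(h + 3)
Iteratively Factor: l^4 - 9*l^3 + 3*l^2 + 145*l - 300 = (l + 4)*(l^3 - 13*l^2 + 55*l - 75) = (l - 5)*(l + 4)*(l^2 - 8*l + 15) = (l - 5)*(l - 3)*(l + 4)*(l - 5)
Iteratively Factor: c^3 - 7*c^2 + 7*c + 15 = (c + 1)*(c^2 - 8*c + 15) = (c - 3)*(c + 1)*(c - 5)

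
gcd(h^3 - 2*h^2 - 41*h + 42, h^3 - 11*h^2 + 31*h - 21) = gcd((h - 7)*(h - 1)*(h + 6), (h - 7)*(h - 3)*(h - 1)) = h^2 - 8*h + 7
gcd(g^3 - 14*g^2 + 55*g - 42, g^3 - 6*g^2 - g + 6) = g^2 - 7*g + 6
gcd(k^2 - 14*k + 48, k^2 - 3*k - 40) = k - 8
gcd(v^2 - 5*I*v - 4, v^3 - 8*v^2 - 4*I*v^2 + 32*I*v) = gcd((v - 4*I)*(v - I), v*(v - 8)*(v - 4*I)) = v - 4*I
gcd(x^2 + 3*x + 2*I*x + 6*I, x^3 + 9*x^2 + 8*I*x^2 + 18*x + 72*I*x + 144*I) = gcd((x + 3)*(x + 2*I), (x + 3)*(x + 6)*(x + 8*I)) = x + 3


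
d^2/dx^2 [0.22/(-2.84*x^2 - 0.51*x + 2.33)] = (3.548864*x^2 + 0.637296*x - 0.22*(5.68*x + 0.51)*(11.36*x + 1.02) - 2.911568)/(2.84*x^2 + 0.51*x - 2.33)^3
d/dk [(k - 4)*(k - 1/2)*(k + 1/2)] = 3*k^2 - 8*k - 1/4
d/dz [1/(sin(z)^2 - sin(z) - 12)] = (1 - 2*sin(z))*cos(z)/(sin(z) + cos(z)^2 + 11)^2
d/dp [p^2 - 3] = 2*p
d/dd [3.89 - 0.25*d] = -0.250000000000000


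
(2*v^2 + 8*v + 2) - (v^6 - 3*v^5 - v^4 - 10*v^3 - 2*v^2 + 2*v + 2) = -v^6 + 3*v^5 + v^4 + 10*v^3 + 4*v^2 + 6*v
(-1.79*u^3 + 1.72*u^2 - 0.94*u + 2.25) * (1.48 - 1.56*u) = 2.7924*u^4 - 5.3324*u^3 + 4.012*u^2 - 4.9012*u + 3.33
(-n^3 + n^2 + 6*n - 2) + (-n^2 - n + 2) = -n^3 + 5*n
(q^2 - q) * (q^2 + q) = q^4 - q^2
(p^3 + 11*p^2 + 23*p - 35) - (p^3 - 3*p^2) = 14*p^2 + 23*p - 35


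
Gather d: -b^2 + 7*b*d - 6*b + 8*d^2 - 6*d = -b^2 - 6*b + 8*d^2 + d*(7*b - 6)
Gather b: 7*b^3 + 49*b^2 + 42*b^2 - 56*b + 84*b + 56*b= 7*b^3 + 91*b^2 + 84*b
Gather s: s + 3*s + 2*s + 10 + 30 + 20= 6*s + 60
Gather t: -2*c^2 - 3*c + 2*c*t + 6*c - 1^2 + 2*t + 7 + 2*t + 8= -2*c^2 + 3*c + t*(2*c + 4) + 14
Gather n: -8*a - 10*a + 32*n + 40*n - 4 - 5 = -18*a + 72*n - 9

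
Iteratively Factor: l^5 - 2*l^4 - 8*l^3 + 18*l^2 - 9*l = (l - 3)*(l^4 + l^3 - 5*l^2 + 3*l) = l*(l - 3)*(l^3 + l^2 - 5*l + 3) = l*(l - 3)*(l - 1)*(l^2 + 2*l - 3) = l*(l - 3)*(l - 1)*(l + 3)*(l - 1)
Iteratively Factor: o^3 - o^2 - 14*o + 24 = (o - 3)*(o^2 + 2*o - 8) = (o - 3)*(o + 4)*(o - 2)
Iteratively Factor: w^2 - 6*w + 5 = (w - 1)*(w - 5)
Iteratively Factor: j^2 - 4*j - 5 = (j + 1)*(j - 5)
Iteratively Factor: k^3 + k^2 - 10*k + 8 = (k - 1)*(k^2 + 2*k - 8) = (k - 1)*(k + 4)*(k - 2)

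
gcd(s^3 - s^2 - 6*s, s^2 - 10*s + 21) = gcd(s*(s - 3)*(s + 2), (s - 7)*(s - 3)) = s - 3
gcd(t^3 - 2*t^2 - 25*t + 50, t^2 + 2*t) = 1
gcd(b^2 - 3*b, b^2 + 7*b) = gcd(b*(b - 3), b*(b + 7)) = b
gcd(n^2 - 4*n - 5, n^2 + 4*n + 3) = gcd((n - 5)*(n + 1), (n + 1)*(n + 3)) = n + 1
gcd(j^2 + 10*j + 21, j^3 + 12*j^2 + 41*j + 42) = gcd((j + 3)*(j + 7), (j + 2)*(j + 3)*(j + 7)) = j^2 + 10*j + 21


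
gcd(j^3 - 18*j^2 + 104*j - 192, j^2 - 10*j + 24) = j^2 - 10*j + 24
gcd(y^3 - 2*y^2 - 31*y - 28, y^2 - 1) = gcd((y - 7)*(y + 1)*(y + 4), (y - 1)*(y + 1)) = y + 1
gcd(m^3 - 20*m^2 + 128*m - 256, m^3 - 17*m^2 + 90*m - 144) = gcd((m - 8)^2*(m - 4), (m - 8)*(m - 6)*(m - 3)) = m - 8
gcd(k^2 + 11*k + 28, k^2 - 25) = 1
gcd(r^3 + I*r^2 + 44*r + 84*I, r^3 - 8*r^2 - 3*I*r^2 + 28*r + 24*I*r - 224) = r - 7*I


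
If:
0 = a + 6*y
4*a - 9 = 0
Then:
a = 9/4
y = -3/8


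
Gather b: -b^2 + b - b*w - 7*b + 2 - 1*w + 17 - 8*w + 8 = -b^2 + b*(-w - 6) - 9*w + 27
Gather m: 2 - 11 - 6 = -15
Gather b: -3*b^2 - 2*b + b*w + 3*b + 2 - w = -3*b^2 + b*(w + 1) - w + 2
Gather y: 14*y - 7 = 14*y - 7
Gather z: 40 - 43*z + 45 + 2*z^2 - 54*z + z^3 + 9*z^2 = z^3 + 11*z^2 - 97*z + 85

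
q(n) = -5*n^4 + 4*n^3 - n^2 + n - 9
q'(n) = -20*n^3 + 12*n^2 - 2*n + 1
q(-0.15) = -9.19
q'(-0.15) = 1.64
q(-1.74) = -80.67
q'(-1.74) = 146.17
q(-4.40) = -2247.54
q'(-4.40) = 1945.80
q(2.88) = -262.85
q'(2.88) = -382.98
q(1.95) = -53.49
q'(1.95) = -105.57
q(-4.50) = -2448.56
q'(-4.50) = 2075.50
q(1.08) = -10.85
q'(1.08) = -12.36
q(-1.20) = -28.92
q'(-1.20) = 55.24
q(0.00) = -9.00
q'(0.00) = 1.00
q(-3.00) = -534.00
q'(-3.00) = 655.00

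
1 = 1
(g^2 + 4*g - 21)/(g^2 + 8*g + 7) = (g - 3)/(g + 1)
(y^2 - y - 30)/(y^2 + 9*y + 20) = (y - 6)/(y + 4)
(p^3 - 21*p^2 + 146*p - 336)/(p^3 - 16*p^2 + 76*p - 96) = (p - 7)/(p - 2)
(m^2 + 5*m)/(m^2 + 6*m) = (m + 5)/(m + 6)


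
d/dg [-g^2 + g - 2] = 1 - 2*g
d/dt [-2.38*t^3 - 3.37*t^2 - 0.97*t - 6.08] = -7.14*t^2 - 6.74*t - 0.97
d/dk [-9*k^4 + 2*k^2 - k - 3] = -36*k^3 + 4*k - 1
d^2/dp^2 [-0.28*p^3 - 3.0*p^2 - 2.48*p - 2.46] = -1.68*p - 6.0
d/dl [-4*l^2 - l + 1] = -8*l - 1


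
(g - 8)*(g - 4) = g^2 - 12*g + 32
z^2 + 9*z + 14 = (z + 2)*(z + 7)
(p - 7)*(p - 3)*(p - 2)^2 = p^4 - 14*p^3 + 65*p^2 - 124*p + 84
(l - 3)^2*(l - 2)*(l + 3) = l^4 - 5*l^3 - 3*l^2 + 45*l - 54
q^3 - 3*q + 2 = (q - 1)^2*(q + 2)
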